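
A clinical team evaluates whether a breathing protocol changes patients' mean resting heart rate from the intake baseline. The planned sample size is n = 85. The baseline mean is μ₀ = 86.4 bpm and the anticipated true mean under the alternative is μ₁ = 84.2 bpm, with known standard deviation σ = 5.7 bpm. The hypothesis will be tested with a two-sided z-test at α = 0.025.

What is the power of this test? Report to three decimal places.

Standardized effect: d = |μ₁ − μ₀| / σ = |84.2 − 86.4| / 5.7 = 0.3860
Noncentrality parameter: δ = d·√n = 0.3860 × √85 = 3.5584
Critical value for a two-sided test at α = 0.025: z_{α/2} = 2.241.
Power = Φ(δ − 2.241) + Φ(−δ − 2.241) = Φ(1.317) + Φ(-5.800) = 0.9061 + 0.0000 = 0.9061.

Power ≈ 0.906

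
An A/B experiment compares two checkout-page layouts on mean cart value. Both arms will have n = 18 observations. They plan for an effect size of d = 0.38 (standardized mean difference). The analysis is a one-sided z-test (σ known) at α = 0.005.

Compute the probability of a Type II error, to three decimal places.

β ≈ 0.924

Noncentrality parameter: δ = d·√(n/2) = 0.38 × √(18/2) = 1.1400
Critical value for a one-sided test at α = 0.005: z_α = 2.576.
Power = Φ(δ − 2.576) = Φ(-1.436) = 0.0755.
Type II error: β = 1 − power = 1 − 0.0755 = 0.9245.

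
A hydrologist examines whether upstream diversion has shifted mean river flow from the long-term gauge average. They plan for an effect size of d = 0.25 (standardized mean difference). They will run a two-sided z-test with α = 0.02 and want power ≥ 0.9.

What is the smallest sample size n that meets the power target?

n = 209

For power 0.9 need Φ(δ − z_{0.01}) = 0.9, so δ = z_{0.01} + z_{0.10} = 2.326 + 1.282 = 3.608.
(For δ > 0 the lower-tail rejection region contributes negligibly to power, so the one-term inversion is standard.)
δ = d·√n ⇒ n = (δ/d)² = (3.608 / 0.25)² = 208.27.
Rounding up, n = 209.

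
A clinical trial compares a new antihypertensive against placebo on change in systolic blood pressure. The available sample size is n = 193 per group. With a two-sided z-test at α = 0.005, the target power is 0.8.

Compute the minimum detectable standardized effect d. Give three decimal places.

d ≈ 0.371

Required noncentrality: δ = z_{0.0025} + z_{0.20} = 2.807 + 0.842 = 3.649.
(Lower-tail contribution to power is negligible for δ > 0.)
δ = d·√(n/2) ⇒ d = δ/√(n/2) = 3.649/√(193/2) = 0.3714.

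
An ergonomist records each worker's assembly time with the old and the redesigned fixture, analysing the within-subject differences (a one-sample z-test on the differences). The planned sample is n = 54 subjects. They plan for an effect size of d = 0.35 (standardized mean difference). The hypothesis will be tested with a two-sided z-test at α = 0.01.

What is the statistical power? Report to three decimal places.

Power ≈ 0.498

Noncentrality parameter: δ = d·√n = 0.35 × √54 = 2.5720
Two-sided α = 0.01 → critical value z_{0.005} = 2.576.
Power = Φ(δ − 2.576) + Φ(−δ − 2.576) = Φ(-0.004) + Φ(-5.148) = 0.4985 + 0.0000 = 0.4985.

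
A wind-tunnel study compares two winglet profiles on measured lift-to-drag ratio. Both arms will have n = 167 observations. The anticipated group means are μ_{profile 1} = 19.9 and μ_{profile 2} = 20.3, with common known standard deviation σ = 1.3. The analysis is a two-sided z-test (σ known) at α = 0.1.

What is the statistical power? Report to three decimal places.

Power ≈ 0.878

Standardized effect: d = |μ_{profile 1} − μ_{profile 2}| / σ = |19.9 − 20.3| / 1.3 = 0.3077
Noncentrality parameter: δ = d·√(n/2) = 0.3077 × √(167/2) = 2.8116
Two-sided α = 0.1 → critical value z_{0.05} = 1.645.
Power = Φ(δ − 1.645) + Φ(−δ − 1.645) = Φ(1.167) + Φ(-4.456) = 0.8784 + 0.0000 = 0.8784.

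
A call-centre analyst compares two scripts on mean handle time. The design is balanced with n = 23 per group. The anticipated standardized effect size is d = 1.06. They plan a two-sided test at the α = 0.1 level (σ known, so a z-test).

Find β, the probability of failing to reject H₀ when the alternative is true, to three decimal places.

β ≈ 0.026

Noncentrality parameter: δ = d·√(n/2) = 1.06 × √(23/2) = 3.5946
Critical value for a two-sided test at α = 0.1: z_{α/2} = 1.645.
Power = Φ(δ − 1.645) + Φ(−δ − 1.645) = Φ(1.950) + Φ(-5.239) = 0.9744 + 0.0000 = 0.9744.
Type II error: β = 1 − power = 1 − 0.9744 = 0.0256.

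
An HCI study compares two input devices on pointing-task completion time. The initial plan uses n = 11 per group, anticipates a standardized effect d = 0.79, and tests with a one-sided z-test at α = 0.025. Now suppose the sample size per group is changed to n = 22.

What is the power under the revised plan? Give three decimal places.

Power ≈ 0.745

With n = 22 per group: δ = d·√(n/2) = 0.79 × √(22/2) = 2.6201. Critical value z_{0.025} = 1.960.
Revised power = Φ(δ − 1.960) = Φ(0.660) = 0.7454.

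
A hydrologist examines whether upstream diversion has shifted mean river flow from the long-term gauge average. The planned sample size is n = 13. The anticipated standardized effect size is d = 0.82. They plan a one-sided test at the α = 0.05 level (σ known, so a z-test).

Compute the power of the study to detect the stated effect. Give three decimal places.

Power ≈ 0.905

Noncentrality parameter: δ = d·√n = 0.82 × √13 = 2.9566
One-sided α = 0.05 → critical value z_{0.05} = 1.645.
Power = Φ(δ − 1.645) = Φ(1.312) = 0.9052.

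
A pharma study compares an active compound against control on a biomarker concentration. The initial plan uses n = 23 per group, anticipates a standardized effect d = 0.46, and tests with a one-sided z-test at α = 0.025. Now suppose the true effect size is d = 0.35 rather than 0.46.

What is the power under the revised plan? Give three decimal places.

Power ≈ 0.220

With d = 0.35: δ = d·√(n/2) = 0.35 × √(23/2) = 1.1869. Critical value z_{0.025} = 1.960.
Revised power = Φ(δ − 1.960) = Φ(-0.773) = 0.2197.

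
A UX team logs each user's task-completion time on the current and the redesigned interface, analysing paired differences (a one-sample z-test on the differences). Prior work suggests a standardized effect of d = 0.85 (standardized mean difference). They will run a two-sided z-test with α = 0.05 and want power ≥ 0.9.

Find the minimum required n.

For power 0.9 need Φ(δ − z_{0.025}) = 0.9, so δ = z_{0.025} + z_{0.10} = 1.960 + 1.282 = 3.242.
(Ignoring the negligible lower-tail rejection probability gives the usual closed-form inversion.)
δ = d·√n ⇒ n = (δ/d)² = (3.242 / 0.85)² = 14.54.
Rounding up, n = 15.

n = 15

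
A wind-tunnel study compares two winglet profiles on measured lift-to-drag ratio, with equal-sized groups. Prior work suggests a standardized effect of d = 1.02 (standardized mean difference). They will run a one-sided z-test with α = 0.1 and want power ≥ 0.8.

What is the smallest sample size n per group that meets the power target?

n = 9 per group

For power 0.8 need Φ(δ − z_{0.1}) = 0.8, so δ = z_{0.1} + z_{0.20} = 1.282 + 0.842 = 2.123.
δ = d·√(n/2) ⇒ n = 2(δ/d)² = 2 × (2.123 / 1.02)² = 8.67.
Round up to the next whole unit.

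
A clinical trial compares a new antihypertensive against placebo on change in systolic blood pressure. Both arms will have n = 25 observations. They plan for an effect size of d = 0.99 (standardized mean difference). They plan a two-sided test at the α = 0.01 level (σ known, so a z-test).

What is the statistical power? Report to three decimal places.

Noncentrality parameter: δ = d·√(n/2) = 0.99 × √(25/2) = 3.5002
Two-sided α = 0.01 → critical value z_{0.005} = 2.576.
Power = Φ(δ − 2.576) + Φ(−δ − 2.576) = Φ(0.924) + Φ(-6.076) = 0.8223 + 0.0000 = 0.8223.

Power ≈ 0.822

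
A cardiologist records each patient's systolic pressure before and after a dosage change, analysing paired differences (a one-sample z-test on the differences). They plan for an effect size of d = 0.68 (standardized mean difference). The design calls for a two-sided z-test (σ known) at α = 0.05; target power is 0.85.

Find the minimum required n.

n = 20

For power 0.85 need Φ(δ − z_{0.025}) = 0.85, so δ = z_{0.025} + z_{0.15} = 1.960 + 1.036 = 2.996.
(The Φ(−δ − z_{α/2}) term is vanishingly small for δ > 0 and is dropped in the standard sample-size formula.)
δ = d·√n ⇒ n = (δ/d)² = (2.996 / 0.68)² = 19.42.
Round up to the next whole unit.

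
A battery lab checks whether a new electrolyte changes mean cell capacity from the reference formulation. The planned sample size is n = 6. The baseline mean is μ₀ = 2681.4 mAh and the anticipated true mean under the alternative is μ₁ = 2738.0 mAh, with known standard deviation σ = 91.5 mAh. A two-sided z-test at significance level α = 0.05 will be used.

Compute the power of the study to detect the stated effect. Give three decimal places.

Standardized effect: d = |μ₁ − μ₀| / σ = |2738.0 − 2681.4| / 91.5 = 0.6186
Noncentrality parameter: δ = d·√n = 0.6186 × √6 = 1.5152
Critical value for a two-sided test at α = 0.05: z_{α/2} = 1.960.
Power = Φ(δ − 1.960) + Φ(−δ − 1.960) = Φ(-0.445) + Φ(-3.475) = 0.3282 + 0.0003 = 0.3285.

Power ≈ 0.329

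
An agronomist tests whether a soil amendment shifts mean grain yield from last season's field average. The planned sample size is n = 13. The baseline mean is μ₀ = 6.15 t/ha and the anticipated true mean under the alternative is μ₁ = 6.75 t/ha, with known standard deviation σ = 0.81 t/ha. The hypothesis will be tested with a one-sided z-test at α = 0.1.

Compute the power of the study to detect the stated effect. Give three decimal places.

Power ≈ 0.918

Standardized effect: d = |μ₁ − μ₀| / σ = |6.75 − 6.15| / 0.81 = 0.7407
Noncentrality parameter: δ = d·√n = 0.7407 × √13 = 2.6708
Critical value for a one-sided test at α = 0.1: z_α = 1.282.
Power = Φ(δ − 1.282) = Φ(1.389) = 0.9176.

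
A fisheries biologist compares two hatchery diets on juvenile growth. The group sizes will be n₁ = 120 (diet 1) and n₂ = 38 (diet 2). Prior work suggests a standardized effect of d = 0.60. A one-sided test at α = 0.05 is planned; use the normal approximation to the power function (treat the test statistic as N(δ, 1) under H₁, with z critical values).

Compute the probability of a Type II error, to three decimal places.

Noncentrality parameter: δ = d / √(1/n₁ + 1/n₂) = 0.60 / √(1/120 + 1/38) = 3.2233
One-sided α = 0.05 → critical value z_{0.05} = 1.645.
Power = P(Z > 1.645 − δ) = Φ(1.578) = 0.9428.
Type II error: β = 1 − power = 1 − 0.9428 = 0.0572.

β ≈ 0.057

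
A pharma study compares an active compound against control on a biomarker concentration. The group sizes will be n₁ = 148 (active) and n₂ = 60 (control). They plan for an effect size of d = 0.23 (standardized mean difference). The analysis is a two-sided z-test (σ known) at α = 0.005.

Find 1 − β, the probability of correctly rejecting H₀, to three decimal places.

Noncentrality parameter: δ = d / √(1/n₁ + 1/n₂) = 0.23 / √(1/148 + 1/60) = 1.5028
Critical value for a two-sided test at α = 0.005: z_{α/2} = 2.807.
Power = Φ(δ − 2.807) + Φ(−δ − 2.807) = Φ(-1.304) + Φ(-4.310) = 0.0961 + 0.0000 = 0.0961.

Power ≈ 0.096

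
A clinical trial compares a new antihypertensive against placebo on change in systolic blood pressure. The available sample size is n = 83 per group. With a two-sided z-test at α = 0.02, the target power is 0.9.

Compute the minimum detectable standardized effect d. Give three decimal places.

Need Φ(δ − 2.326) = 0.9, so δ = 2.326 + 1.282 = 3.608.
(Lower-tail contribution to power is negligible for δ > 0.)
δ = d·√(n/2) ⇒ d = δ/√(n/2) = 3.608/√(83/2) = 0.5601.

d ≈ 0.560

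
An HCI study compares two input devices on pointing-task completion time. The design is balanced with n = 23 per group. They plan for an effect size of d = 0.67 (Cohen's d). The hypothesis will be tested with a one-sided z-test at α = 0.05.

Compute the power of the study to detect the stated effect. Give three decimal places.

Noncentrality parameter: λ = d·√(n/2) = 0.67 × √(23/2) = 2.2721
One-sided α = 0.05 → critical value z_{0.05} = 1.645.
Power = P(Z > 1.645 − λ) = Φ(0.627) = 0.7347.

Power ≈ 0.735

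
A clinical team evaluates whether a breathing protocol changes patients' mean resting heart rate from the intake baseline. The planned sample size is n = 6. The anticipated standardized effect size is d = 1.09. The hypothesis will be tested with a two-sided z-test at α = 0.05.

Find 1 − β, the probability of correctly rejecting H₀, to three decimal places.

Noncentrality parameter: δ = d·√n = 1.09 × √6 = 2.6699
Critical value for a two-sided test at α = 0.05: z_{α/2} = 1.960.
Power = Φ(δ − 1.960) + Φ(−δ − 1.960) = Φ(0.710) + Φ(-4.630) = 0.7611 + 0.0000 = 0.7611.

Power ≈ 0.761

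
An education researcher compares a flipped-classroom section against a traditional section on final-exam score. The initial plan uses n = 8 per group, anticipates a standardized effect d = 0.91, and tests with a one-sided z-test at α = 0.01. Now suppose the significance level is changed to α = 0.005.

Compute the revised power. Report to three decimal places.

δ = d·√(n/2) = 0.91 × √(8/2) = 1.8200 (unchanged). New critical value: z_{0.005} = 2.576.
Revised power = Φ(δ − 2.576) = Φ(-0.756) = 0.2249.

Power ≈ 0.225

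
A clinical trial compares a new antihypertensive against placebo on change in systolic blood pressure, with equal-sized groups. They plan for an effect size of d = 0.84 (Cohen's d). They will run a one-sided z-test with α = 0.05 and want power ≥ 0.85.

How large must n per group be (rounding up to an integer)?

Set Φ(δ − 1.645) = 0.85; then δ − 1.645 = Φ⁻¹(0.85) = 1.036, giving δ = 2.681.
δ = d·√(n/2) ⇒ n = 2(δ/d)² = 2 × (2.681 / 0.84)² = 20.38.
Rounding up, n = 21 per group.

n = 21 per group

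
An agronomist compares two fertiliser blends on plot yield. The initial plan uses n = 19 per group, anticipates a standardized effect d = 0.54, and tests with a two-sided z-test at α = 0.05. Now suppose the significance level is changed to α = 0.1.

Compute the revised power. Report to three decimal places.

Power ≈ 0.508

δ = d·√(n/2) = 0.54 × √(19/2) = 1.6644 (unchanged). New critical value: z_{0.05} = 1.645.
Revised power = Φ(δ − 1.645) + Φ(−δ − 1.645) = Φ(0.020) + Φ(-3.309) = 0.5078 + 0.0005 = 0.5083.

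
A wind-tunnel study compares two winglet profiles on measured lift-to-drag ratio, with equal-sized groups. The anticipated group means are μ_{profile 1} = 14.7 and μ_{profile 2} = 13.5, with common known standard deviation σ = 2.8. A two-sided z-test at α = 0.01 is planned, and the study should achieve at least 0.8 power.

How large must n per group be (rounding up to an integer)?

n = 128 per group

Standardized effect: d = |μ_{profile 1} − μ_{profile 2}| / σ = |14.7 − 13.5| / 2.8 = 0.4286
For power 0.8 need Φ(δ − z_{0.005}) = 0.8, so δ = z_{0.005} + z_{0.20} = 2.576 + 0.842 = 3.417.
(The Φ(−δ − z_{α/2}) term is vanishingly small for δ > 0 and is dropped in the standard sample-size formula.)
δ = d·√(n/2) ⇒ n = 2(δ/d)² = 2 × (3.417 / 0.4286)² = 127.17.
Round up to the next whole unit.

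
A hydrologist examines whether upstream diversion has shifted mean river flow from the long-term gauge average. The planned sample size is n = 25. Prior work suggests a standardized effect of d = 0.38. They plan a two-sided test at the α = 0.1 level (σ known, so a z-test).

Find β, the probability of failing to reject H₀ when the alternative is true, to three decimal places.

β ≈ 0.399

Noncentrality parameter: δ = d·√n = 0.38 × √25 = 1.9000
Two-sided α = 0.1 → critical value z_{0.05} = 1.645.
Power = Φ(δ − 1.645) + Φ(−δ − 1.645) = Φ(0.255) + Φ(-3.545) = 0.6007 + 0.0002 = 0.6009.
Type II error: β = 1 − power = 1 − 0.6009 = 0.3991.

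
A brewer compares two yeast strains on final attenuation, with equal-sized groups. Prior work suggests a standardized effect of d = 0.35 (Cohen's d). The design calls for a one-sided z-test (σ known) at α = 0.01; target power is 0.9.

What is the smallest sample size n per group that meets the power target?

n = 213 per group

Set Φ(δ − 2.326) = 0.9; then δ − 2.326 = Φ⁻¹(0.9) = 1.282, giving δ = 3.608.
δ = d·√(n/2) ⇒ n = 2(δ/d)² = 2 × (3.608 / 0.35)² = 212.52.
Round up to the next whole unit.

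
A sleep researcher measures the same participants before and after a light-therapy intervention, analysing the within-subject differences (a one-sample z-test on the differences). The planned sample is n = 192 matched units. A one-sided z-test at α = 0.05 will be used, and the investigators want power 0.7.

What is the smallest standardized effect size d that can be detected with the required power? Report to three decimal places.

Need Φ(δ − 1.645) = 0.7, so δ = 1.645 + 0.524 = 2.169.
δ = d·√n ⇒ d = δ/√n = 2.169/√192 = 0.1566.

d ≈ 0.157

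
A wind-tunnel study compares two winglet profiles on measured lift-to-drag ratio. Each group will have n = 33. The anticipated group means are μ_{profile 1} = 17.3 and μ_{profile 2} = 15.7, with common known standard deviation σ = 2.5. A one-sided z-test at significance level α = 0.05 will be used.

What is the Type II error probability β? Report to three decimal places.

β ≈ 0.170

Standardized effect: d = |μ_{profile 1} − μ_{profile 2}| / σ = |17.3 − 15.7| / 2.5 = 0.6400
Noncentrality parameter: δ = d·√(n/2) = 0.6400 × √(33/2) = 2.5997
One-sided α = 0.05 → critical value z_{0.05} = 1.645.
Power = Φ(δ − 1.645) = Φ(0.955) = 0.8302.
Type II error: β = 1 − power = 1 − 0.8302 = 0.1698.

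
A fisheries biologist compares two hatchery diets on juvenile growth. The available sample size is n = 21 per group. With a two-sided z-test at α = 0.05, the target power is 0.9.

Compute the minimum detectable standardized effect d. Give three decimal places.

d ≈ 1.000

Required noncentrality: δ = z_{0.025} + z_{0.10} = 1.960 + 1.282 = 3.242.
(Lower-tail contribution to power is negligible for δ > 0.)
δ = d·√(n/2) ⇒ d = δ/√(n/2) = 3.242/√(21/2) = 1.0004.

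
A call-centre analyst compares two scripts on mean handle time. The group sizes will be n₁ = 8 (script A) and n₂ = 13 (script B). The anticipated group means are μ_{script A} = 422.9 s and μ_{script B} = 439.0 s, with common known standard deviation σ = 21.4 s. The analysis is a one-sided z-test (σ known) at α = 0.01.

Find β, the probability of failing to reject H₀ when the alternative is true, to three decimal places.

β ≈ 0.743

Standardized effect: d = |μ_{script A} − μ_{script B}| / σ = |422.9 − 439.0| / 21.4 = 0.7523
Noncentrality parameter: δ = d / √(1/n₁ + 1/n₂) = 0.7523 / √(1/8 + 1/13) = 1.6742
One-sided α = 0.01 → critical value z_{0.01} = 2.326.
Power = Φ(δ − 2.326) = Φ(-0.652) = 0.2572.
Type II error: β = 1 − power = 1 − 0.2572 = 0.7428.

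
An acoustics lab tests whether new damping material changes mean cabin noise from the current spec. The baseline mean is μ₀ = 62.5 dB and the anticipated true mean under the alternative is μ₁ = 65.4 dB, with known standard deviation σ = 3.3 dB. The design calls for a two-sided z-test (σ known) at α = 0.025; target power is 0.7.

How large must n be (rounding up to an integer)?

Standardized effect: d = |μ₁ − μ₀| / σ = |65.4 − 62.5| / 3.3 = 0.8788
For power 0.7 need Φ(δ − z_{0.0125}) = 0.7, so δ = z_{0.0125} + z_{0.30} = 2.241 + 0.524 = 2.766.
(Ignoring the negligible lower-tail rejection probability gives the usual closed-form inversion.)
δ = d·√n ⇒ n = (δ/d)² = (2.766 / 0.8788)² = 9.91.
Round up to the next whole unit.

n = 10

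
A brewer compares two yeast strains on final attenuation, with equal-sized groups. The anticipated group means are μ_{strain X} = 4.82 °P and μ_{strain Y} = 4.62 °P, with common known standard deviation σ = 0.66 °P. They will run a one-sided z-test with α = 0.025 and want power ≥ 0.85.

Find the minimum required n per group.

n = 196 per group

Standardized effect: d = |μ_{strain X} − μ_{strain Y}| / σ = |4.82 − 4.62| / 0.66 = 0.3030
For power 0.85 need Φ(δ − z_{0.025}) = 0.85, so δ = z_{0.025} + z_{0.15} = 1.960 + 1.036 = 2.996.
δ = d·√(n/2) ⇒ n = 2(δ/d)² = 2 × (2.996 / 0.3030)² = 195.55.
Rounding up, n = 196 per group.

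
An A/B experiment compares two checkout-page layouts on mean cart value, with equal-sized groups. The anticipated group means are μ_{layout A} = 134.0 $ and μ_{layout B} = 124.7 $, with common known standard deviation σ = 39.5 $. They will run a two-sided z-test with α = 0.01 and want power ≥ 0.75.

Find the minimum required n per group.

Standardized effect: d = |μ_{layout A} − μ_{layout B}| / σ = |134.0 − 124.7| / 39.5 = 0.2354
For power 0.75 need Φ(δ − z_{0.005}) = 0.75, so δ = z_{0.005} + z_{0.25} = 2.576 + 0.674 = 3.250.
(The Φ(−δ − z_{α/2}) term is vanishingly small for δ > 0 and is dropped in the standard sample-size formula.)
δ = d·√(n/2) ⇒ n = 2(δ/d)² = 2 × (3.250 / 0.2354)² = 381.16.
Rounding up, n = 382 per group.

n = 382 per group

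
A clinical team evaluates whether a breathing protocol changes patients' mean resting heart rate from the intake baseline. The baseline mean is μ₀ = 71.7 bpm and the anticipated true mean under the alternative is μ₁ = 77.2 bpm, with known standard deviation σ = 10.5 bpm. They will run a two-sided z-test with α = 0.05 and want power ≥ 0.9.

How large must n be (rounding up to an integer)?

Standardized effect: d = |μ₁ − μ₀| / σ = |77.2 − 71.7| / 10.5 = 0.5238
For power 0.9 need Φ(δ − z_{0.025}) = 0.9, so δ = z_{0.025} + z_{0.10} = 1.960 + 1.282 = 3.242.
(The Φ(−δ − z_{α/2}) term is vanishingly small for δ > 0 and is dropped in the standard sample-size formula.)
δ = d·√n ⇒ n = (δ/d)² = (3.242 / 0.5238)² = 38.30.
Round up to the next whole unit.

n = 39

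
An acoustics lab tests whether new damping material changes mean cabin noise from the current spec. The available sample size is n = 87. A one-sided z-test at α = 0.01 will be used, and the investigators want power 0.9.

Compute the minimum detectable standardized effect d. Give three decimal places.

d ≈ 0.387

Need Φ(δ − 2.326) = 0.9, so δ = 2.326 + 1.282 = 3.608.
δ = d·√n ⇒ d = δ/√n = 3.608/√87 = 0.3868.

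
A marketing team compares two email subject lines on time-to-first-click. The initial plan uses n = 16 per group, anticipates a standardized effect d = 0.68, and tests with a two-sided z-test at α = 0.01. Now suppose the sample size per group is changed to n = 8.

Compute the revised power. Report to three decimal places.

Power ≈ 0.112

With n = 8 per group: δ = d·√(n/2) = 0.68 × √(8/2) = 1.3600. Critical value z_{0.005} = 2.576.
Revised power = Φ(δ − 2.576) + Φ(−δ − 2.576) = Φ(-1.216) + Φ(-3.936) = 0.1120 + 0.0000 = 0.1121.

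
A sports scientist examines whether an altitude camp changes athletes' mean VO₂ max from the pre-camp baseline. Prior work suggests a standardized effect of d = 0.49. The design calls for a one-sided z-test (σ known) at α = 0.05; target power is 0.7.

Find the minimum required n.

For power 0.7 need Φ(δ − z_{0.05}) = 0.7, so δ = z_{0.05} + z_{0.30} = 1.645 + 0.524 = 2.169.
δ = d·√n ⇒ n = (δ/d)² = (2.169 / 0.49)² = 19.60.
Rounding up, n = 20.

n = 20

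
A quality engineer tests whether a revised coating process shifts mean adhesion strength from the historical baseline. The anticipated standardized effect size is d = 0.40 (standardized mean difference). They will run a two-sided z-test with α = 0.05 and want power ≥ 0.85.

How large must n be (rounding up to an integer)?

n = 57

Set Φ(δ − 1.960) = 0.85; then δ − 1.960 = Φ⁻¹(0.85) = 1.036, giving δ = 2.996.
(The Φ(−δ − z_{α/2}) term is vanishingly small for δ > 0 and is dropped in the standard sample-size formula.)
δ = d·√n ⇒ n = (δ/d)² = (2.996 / 0.40)² = 56.11.
Rounding up, n = 57.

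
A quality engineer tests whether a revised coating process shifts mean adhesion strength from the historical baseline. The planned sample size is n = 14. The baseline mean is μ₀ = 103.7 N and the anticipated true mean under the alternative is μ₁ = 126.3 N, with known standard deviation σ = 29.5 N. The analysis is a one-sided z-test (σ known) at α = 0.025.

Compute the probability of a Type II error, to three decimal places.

Standardized effect: d = |μ₁ − μ₀| / σ = |126.3 − 103.7| / 29.5 = 0.7661
Noncentrality parameter: δ = d·√n = 0.7661 × √14 = 2.8665
One-sided α = 0.025 → critical value z_{0.025} = 1.960.
Power = P(Z > 1.960 − δ) = Φ(0.907) = 0.8177.
Type II error: β = 1 − power = 1 − 0.8177 = 0.1823.

β ≈ 0.182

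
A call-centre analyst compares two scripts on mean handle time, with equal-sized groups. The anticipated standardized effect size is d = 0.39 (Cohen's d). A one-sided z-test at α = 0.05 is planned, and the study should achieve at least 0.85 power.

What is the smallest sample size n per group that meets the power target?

n = 95 per group

For power 0.85 need Φ(δ − z_{0.05}) = 0.85, so δ = z_{0.05} + z_{0.15} = 1.645 + 1.036 = 2.681.
δ = d·√(n/2) ⇒ n = 2(δ/d)² = 2 × (2.681 / 0.39)² = 94.53.
Round up to the next whole unit.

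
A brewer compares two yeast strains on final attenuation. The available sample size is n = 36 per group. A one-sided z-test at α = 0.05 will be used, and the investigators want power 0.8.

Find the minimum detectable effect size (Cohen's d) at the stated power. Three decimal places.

d ≈ 0.586

Need Φ(δ − 1.645) = 0.8, so δ = 1.645 + 0.842 = 2.486.
δ = d·√(n/2) ⇒ d = δ/√(n/2) = 2.486/√(36/2) = 0.5861.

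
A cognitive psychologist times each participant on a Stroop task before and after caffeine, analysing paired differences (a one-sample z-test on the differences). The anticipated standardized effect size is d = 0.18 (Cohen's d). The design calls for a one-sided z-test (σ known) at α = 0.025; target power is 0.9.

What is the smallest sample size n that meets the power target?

n = 325

For power 0.9 need Φ(δ − z_{0.025}) = 0.9, so δ = z_{0.025} + z_{0.10} = 1.960 + 1.282 = 3.242.
δ = d·√n ⇒ n = (δ/d)² = (3.242 / 0.18)² = 324.30.
Round up to the next whole unit.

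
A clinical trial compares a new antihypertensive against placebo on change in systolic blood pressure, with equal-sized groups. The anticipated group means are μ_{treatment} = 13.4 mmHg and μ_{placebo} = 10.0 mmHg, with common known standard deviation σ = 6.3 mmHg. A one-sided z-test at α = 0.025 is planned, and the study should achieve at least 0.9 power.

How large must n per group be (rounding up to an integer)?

Standardized effect: d = |μ_{treatment} − μ_{placebo}| / σ = |13.4 − 10.0| / 6.3 = 0.5397
Set Φ(δ − 1.960) = 0.9; then δ − 1.960 = Φ⁻¹(0.9) = 1.282, giving δ = 3.242.
δ = d·√(n/2) ⇒ n = 2(δ/d)² = 2 × (3.242 / 0.5397)² = 72.15.
Rounding up, n = 73 per group.

n = 73 per group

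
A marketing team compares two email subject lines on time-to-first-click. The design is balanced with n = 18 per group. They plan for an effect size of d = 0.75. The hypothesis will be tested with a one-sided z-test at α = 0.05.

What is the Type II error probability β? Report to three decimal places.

Noncentrality parameter: δ = d·√(n/2) = 0.75 × √(18/2) = 2.2500
Critical value for a one-sided test at α = 0.05: z_α = 1.645.
Power = Φ(δ − 1.645) = Φ(0.605) = 0.7275.
Type II error: β = 1 − power = 1 − 0.7275 = 0.2725.

β ≈ 0.273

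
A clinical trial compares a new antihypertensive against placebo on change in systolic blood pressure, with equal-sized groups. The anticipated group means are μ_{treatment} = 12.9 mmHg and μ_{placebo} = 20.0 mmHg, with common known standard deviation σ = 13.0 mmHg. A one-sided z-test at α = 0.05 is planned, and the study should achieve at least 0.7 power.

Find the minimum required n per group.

Standardized effect: d = |μ_{treatment} − μ_{placebo}| / σ = |12.9 − 20.0| / 13.0 = 0.5462
For power 0.7 need Φ(δ − z_{0.05}) = 0.7, so δ = z_{0.05} + z_{0.30} = 1.645 + 0.524 = 2.169.
δ = d·√(n/2) ⇒ n = 2(δ/d)² = 2 × (2.169 / 0.5462)² = 31.55.
Round up to the next whole unit.

n = 32 per group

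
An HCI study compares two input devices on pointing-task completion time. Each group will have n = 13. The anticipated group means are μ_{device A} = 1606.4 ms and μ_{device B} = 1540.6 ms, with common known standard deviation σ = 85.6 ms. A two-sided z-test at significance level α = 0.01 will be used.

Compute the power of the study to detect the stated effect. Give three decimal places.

Standardized effect: d = |μ_{device A} − μ_{device B}| / σ = |1606.4 − 1540.6| / 85.6 = 0.7687
Noncentrality parameter: λ = d·√(n/2) = 0.7687 × √(13/2) = 1.9598
Two-sided α = 0.01 → critical value z_{0.005} = 2.576.
Power = Φ(λ − 2.576) + Φ(−λ − 2.576) = Φ(-0.616) + Φ(-4.536) = 0.2689 + 0.0000 = 0.2689.

Power ≈ 0.269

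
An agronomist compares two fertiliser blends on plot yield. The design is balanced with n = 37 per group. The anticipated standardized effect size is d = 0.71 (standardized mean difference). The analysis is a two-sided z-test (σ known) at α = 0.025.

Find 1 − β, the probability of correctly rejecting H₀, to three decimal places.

Noncentrality parameter: δ = d·√(n/2) = 0.71 × √(37/2) = 3.0538
Two-sided α = 0.025 → critical value z_{0.0125} = 2.241.
Power = Φ(δ − 2.241) + Φ(−δ − 2.241) = Φ(0.812) + Φ(-5.295) = 0.7917 + 0.0000 = 0.7917.

Power ≈ 0.792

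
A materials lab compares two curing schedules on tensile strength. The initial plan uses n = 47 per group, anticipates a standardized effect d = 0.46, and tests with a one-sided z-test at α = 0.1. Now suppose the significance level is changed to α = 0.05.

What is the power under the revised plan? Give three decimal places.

δ = d·√(n/2) = 0.46 × √(47/2) = 2.2299 (unchanged). New critical value: z_{0.05} = 1.645.
Revised power = Φ(δ − 1.645) = Φ(0.585) = 0.7208.

Power ≈ 0.721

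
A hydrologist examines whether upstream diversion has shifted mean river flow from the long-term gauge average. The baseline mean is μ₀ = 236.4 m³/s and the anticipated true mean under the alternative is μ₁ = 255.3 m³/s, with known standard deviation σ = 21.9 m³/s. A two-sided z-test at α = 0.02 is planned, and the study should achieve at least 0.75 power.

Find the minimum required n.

n = 13

Standardized effect: d = |μ₁ − μ₀| / σ = |255.3 − 236.4| / 21.9 = 0.8630
Set Φ(δ − 2.326) = 0.75; then δ − 2.326 = Φ⁻¹(0.75) = 0.674, giving δ = 3.001.
(For δ > 0 the lower-tail rejection region contributes negligibly to power, so the one-term inversion is standard.)
δ = d·√n ⇒ n = (δ/d)² = (3.001 / 0.8630)² = 12.09.
Round up to the next whole unit.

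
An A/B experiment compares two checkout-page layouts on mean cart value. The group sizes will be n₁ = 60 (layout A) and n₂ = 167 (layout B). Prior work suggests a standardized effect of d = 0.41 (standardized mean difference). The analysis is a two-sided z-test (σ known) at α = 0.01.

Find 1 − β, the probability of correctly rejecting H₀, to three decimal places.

Noncentrality parameter: δ = d / √(1/n₁ + 1/n₂) = 0.41 / √(1/60 + 1/167) = 2.7240
Critical value for a two-sided test at α = 0.01: z_{α/2} = 2.576.
Power = Φ(δ − 2.576) + Φ(−δ − 2.576) = Φ(0.148) + Φ(-5.300) = 0.5589 + 0.0000 = 0.5589.

Power ≈ 0.559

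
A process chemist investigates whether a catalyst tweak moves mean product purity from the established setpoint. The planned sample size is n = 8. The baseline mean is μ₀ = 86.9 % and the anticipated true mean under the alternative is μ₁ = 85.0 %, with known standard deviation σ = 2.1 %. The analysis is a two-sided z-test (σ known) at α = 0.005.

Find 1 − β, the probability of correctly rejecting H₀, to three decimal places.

Standardized effect: d = |μ₁ − μ₀| / σ = |85.0 − 86.9| / 2.1 = 0.9048
Noncentrality parameter: δ = d·√n = 0.9048 × √8 = 2.5591
Two-sided α = 0.005 → critical value z_{0.0025} = 2.807.
Power = Φ(δ − 2.807) + Φ(−δ − 2.807) = Φ(-0.248) + Φ(-5.366) = 0.4021 + 0.0000 = 0.4021.

Power ≈ 0.402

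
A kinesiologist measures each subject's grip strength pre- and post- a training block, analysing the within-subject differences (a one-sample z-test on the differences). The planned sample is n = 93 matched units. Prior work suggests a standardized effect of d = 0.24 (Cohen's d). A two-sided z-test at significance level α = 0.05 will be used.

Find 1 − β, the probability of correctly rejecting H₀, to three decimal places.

Power ≈ 0.639

Noncentrality parameter: δ = d·√n = 0.24 × √93 = 2.3145
Critical value for a two-sided test at α = 0.05: z_{α/2} = 1.960.
Power = Φ(δ − 1.960) + Φ(−δ − 1.960) = Φ(0.355) + Φ(-4.274) = 0.6385 + 0.0000 = 0.6385.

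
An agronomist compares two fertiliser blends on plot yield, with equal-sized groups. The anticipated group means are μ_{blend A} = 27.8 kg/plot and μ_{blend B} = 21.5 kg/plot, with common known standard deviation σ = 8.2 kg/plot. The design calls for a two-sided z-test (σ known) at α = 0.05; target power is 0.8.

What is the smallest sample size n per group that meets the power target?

n = 27 per group

Standardized effect: d = |μ_{blend A} − μ_{blend B}| / σ = |27.8 − 21.5| / 8.2 = 0.7683
For power 0.8 need Φ(δ − z_{0.025}) = 0.8, so δ = z_{0.025} + z_{0.20} = 1.960 + 0.842 = 2.802.
(The Φ(−δ − z_{α/2}) term is vanishingly small for δ > 0 and is dropped in the standard sample-size formula.)
δ = d·√(n/2) ⇒ n = 2(δ/d)² = 2 × (2.802 / 0.7683)² = 26.59.
Round up to the next whole unit.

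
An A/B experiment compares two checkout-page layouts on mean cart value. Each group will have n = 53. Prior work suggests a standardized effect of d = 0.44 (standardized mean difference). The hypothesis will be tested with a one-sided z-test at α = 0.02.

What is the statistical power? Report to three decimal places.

Power ≈ 0.584

Noncentrality parameter: δ = d·√(n/2) = 0.44 × √(53/2) = 2.2650
Critical value for a one-sided test at α = 0.02: z_α = 2.054.
Power = Φ(δ − 2.054) = Φ(0.211) = 0.5837.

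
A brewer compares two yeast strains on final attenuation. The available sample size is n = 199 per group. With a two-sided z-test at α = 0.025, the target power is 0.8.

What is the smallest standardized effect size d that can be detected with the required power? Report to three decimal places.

d ≈ 0.309

Need Φ(δ − 2.241) = 0.8, so δ = 2.241 + 0.842 = 3.083.
(Lower-tail contribution to power is negligible for δ > 0.)
δ = d·√(n/2) ⇒ d = δ/√(n/2) = 3.083/√(199/2) = 0.3091.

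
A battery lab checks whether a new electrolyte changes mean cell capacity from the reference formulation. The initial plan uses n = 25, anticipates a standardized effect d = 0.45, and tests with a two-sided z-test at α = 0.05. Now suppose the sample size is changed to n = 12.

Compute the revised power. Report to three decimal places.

Power ≈ 0.344

With n = 12: δ = d·√n = 0.45 × √12 = 1.5588. Critical value z_{0.025} = 1.960.
Revised power = Φ(δ − 1.960) + Φ(−δ − 1.960) = Φ(-0.401) + Φ(-3.519) = 0.3442 + 0.0002 = 0.3444.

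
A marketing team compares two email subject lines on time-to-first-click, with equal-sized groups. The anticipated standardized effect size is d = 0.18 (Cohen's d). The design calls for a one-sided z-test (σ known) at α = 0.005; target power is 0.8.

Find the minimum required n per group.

Set Φ(δ − 2.576) = 0.8; then δ − 2.576 = Φ⁻¹(0.8) = 0.842, giving δ = 3.417.
δ = d·√(n/2) ⇒ n = 2(δ/d)² = 2 × (3.417 / 0.18)² = 720.92.
Rounding up, n = 721 per group.

n = 721 per group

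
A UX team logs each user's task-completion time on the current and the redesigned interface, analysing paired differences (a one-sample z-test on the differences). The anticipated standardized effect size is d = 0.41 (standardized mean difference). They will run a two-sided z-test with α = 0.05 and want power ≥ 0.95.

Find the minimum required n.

Set Φ(δ − 1.960) = 0.95; then δ − 1.960 = Φ⁻¹(0.95) = 1.645, giving δ = 3.605.
(For δ > 0 the lower-tail rejection region contributes negligibly to power, so the one-term inversion is standard.)
δ = d·√n ⇒ n = (δ/d)² = (3.605 / 0.41)² = 77.30.
Round up to the next whole unit.

n = 78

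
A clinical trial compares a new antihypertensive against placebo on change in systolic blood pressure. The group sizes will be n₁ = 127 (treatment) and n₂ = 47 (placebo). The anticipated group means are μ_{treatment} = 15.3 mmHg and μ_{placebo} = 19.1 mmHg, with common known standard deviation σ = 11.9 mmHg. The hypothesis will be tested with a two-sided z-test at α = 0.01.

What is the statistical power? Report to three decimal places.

Standardized effect: d = |μ_{treatment} − μ_{placebo}| / σ = |15.3 − 19.1| / 11.9 = 0.3193
Noncentrality parameter: δ = d / √(1/n₁ + 1/n₂) = 0.3193 / √(1/127 + 1/47) = 1.8703
Two-sided α = 0.01 → critical value z_{0.005} = 2.576.
Power = Φ(δ − 2.576) + Φ(−δ − 2.576) = Φ(-0.706) + Φ(-4.446) = 0.2402 + 0.0000 = 0.2402.

Power ≈ 0.240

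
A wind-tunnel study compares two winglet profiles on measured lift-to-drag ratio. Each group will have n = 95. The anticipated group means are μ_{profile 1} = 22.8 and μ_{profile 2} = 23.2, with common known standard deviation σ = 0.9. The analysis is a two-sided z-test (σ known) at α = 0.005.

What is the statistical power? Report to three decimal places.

Standardized effect: d = |μ_{profile 1} − μ_{profile 2}| / σ = |22.8 − 23.2| / 0.9 = 0.4444
Noncentrality parameter: δ = d·√(n/2) = 0.4444 × √(95/2) = 3.0631
Two-sided α = 0.005 → critical value z_{0.0025} = 2.807.
Power = Φ(δ − 2.807) + Φ(−δ − 2.807) = Φ(0.256) + Φ(-5.870) = 0.6011 + 0.0000 = 0.6011.

Power ≈ 0.601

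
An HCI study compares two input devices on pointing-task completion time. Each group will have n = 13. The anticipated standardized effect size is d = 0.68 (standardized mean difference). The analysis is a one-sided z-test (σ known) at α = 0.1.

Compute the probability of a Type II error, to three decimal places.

Noncentrality parameter: λ = d·√(n/2) = 0.68 × √(13/2) = 1.7337
Critical value for a one-sided test at α = 0.1: z_α = 1.282.
Power = Φ(λ − 1.282) = Φ(0.452) = 0.6744.
Type II error: β = 1 − power = 1 − 0.6744 = 0.3256.

β ≈ 0.326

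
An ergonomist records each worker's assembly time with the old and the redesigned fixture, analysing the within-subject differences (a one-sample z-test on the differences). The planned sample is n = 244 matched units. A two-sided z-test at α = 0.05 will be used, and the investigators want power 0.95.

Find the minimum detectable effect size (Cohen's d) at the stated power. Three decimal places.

d ≈ 0.231

Required noncentrality: δ = z_{0.025} + z_{0.05} = 1.960 + 1.645 = 3.605.
(Lower-tail contribution to power is negligible for δ > 0.)
δ = d·√n ⇒ d = δ/√n = 3.605/√244 = 0.2308.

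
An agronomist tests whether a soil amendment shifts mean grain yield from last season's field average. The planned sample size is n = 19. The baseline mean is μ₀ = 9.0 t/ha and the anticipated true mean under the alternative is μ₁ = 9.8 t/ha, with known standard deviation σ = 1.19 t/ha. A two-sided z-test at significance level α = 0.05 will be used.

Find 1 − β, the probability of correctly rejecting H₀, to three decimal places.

Standardized effect: d = |μ₁ − μ₀| / σ = |9.8 − 9.0| / 1.19 = 0.6723
Noncentrality parameter: λ = d·√n = 0.6723 × √19 = 2.9304
Two-sided α = 0.05 → critical value z_{0.025} = 1.960.
Power = Φ(λ − 1.960) + Φ(−λ − 1.960) = Φ(0.970) + Φ(-4.890) = 0.8341 + 0.0000 = 0.8341.

Power ≈ 0.834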